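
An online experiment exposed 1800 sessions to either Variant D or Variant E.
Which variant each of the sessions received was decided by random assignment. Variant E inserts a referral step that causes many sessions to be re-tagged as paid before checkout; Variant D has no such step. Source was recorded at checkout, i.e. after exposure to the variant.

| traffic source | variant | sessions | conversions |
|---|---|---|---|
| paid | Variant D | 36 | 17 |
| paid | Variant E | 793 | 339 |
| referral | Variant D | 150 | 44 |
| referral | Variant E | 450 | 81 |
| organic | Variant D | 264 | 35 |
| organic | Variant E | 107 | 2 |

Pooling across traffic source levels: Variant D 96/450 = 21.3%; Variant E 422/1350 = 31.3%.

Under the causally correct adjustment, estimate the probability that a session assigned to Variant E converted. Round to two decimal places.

0.31

Traffic source is downstream of the variant. One should not condition on a consequence of treatment, so the overall rates are the right comparison.
So P(outcome | do(Variant E)) is just the pooled rate for Variant E: 422/1350 = 0.313.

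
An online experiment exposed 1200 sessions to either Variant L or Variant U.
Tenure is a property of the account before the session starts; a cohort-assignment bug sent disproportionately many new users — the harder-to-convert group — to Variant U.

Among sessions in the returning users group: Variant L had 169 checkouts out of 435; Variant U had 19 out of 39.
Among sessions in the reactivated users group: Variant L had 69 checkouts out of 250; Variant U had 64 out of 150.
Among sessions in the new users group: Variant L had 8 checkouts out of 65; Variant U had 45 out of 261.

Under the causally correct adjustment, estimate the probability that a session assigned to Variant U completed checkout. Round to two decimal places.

Here user tenure is a common cause — it drives both which variant a case falls under and the outcome. The crude comparison mixes populations; the stratum-specific rates are the causally relevant ones.
Standardising Variant U to the population user tenure mix: 0.395·19/39 + 0.333·64/150 + 0.272·45/261 = 0.381.

0.38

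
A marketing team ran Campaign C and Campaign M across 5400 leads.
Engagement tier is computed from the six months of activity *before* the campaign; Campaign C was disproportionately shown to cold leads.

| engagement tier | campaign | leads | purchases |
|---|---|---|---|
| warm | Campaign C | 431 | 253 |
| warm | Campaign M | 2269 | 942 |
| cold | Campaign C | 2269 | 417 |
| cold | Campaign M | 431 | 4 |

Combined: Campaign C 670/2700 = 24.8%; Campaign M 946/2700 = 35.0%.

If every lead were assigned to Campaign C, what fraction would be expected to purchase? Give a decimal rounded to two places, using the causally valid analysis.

0.39

Engagement tier differs across campaigns for reasons unrelated to any effect of the campaign itself, and it separately predicts the outcome — a classic confounder. We must compare within engagement tier levels.
Standardising Campaign C to the population engagement tier mix: 0.500·253/431 + 0.500·417/2269 = 0.385.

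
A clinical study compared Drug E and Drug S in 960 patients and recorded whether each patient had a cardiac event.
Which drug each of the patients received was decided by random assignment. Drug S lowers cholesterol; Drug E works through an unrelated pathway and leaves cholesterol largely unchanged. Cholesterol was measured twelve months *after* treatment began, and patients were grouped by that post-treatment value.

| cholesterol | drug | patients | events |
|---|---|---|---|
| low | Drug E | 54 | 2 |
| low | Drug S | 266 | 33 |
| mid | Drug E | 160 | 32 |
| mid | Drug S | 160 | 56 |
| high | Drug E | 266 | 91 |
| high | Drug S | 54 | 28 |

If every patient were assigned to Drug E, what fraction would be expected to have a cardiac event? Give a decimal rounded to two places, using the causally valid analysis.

Cholesterol is recorded after the drug and is itself shifted by it — it sits on the causal path from drug to outcome. Conditioning on a mediator would strip out part of the effect we want; the pooled comparison gives the total causal effect.
So P(outcome | do(Drug E)) is just the pooled rate for Drug E: 125/480 = 0.260.

0.26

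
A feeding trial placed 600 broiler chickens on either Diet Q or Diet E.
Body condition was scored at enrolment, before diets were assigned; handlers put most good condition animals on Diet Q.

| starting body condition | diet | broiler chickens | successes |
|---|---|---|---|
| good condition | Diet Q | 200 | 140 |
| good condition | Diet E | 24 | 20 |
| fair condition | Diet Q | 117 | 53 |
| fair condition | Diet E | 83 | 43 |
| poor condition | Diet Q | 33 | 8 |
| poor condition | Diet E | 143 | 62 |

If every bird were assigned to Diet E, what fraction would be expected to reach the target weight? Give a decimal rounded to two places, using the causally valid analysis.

0.61

Starting body condition is set before the diet has any effect — it is not caused by the diet — and it independently drives the outcome. That makes it a confounder, so the causal comparison is within starting body condition levels.
Standardising Diet E to the population starting body condition mix: 0.373·20/24 + 0.333·43/83 + 0.293·62/143 = 0.611.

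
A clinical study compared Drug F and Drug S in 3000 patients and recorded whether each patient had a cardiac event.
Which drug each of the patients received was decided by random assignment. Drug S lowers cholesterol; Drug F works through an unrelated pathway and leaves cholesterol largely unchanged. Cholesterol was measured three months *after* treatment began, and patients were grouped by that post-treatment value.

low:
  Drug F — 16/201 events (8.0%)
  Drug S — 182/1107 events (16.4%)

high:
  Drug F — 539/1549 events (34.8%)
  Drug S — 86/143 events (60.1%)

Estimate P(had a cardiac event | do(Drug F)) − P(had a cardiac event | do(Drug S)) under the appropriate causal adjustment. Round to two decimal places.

The cholesterol-specific comparison favours Drug F throughout, but the pooled figures favour Drug S. The question is whether to condition on cholesterol.
Because the drug influences cholesterol, cholesterol is a post-treatment mediator, not a confounder. Stratifying on it would bias the estimate; the causal effect is the crude pooled difference.
The causal difference is the pooled difference: 0.317 − 0.214 = +0.103.

+0.10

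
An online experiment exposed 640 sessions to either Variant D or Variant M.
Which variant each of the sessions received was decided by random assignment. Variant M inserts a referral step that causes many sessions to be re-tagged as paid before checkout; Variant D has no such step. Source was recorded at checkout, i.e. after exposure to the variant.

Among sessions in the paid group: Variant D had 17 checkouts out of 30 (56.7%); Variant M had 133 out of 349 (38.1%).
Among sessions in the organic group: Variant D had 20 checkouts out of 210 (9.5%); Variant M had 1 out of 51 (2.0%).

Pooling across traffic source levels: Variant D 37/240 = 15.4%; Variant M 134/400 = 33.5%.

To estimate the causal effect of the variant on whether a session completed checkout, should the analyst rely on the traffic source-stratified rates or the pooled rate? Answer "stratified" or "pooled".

The distribution of traffic source is itself part of what the variant does — it is an intermediate outcome. Holding it fixed would remove that part of the effect; the total effect is the pooled difference.
Pooled: Variant D 15.4% vs Variant M 33.5%; Variant M is higher overall.

pooled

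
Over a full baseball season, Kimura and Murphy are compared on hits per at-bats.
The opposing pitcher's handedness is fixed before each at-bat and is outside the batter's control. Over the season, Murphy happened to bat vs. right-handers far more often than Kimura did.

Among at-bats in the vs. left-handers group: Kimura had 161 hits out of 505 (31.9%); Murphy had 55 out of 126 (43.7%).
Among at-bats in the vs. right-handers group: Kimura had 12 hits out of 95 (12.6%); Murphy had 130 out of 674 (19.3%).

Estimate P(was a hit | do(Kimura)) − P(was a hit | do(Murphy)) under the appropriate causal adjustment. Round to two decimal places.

Within every pitcher handedness level Murphy has the higher rate, yet pooled Kimura does — Simpson's reversal.
Pitcher handedness differs across players for reasons unrelated to any effect of the player itself, and it separately predicts the outcome — a classic confounder. We must compare within pitcher handedness levels.
Adjusting over the population distribution of pitcher handedness: 0.451·(0.319−0.437) + 0.549·(0.126−0.193) = -0.090.

-0.09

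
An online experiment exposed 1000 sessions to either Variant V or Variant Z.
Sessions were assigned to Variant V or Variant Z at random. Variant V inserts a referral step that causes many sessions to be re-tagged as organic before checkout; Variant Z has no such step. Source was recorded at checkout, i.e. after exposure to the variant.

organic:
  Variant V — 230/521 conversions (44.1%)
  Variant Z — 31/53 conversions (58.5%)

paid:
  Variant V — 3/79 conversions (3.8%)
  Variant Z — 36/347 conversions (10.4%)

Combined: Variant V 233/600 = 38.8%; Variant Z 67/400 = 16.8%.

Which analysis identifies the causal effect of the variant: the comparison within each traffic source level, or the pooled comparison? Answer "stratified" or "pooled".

pooled

The stratified and pooled comparisons disagree (Variant Z wins within each traffic source; Variant V wins overall), so the answer turns on the causal role of traffic source.
Traffic source lies on the pathway variant → traffic source → outcome, so adjusting for it blocks the indirect effect. For the total causal effect of variant, use the unadjusted pooled rates.
Pooled: Variant V 38.8% vs Variant Z 16.8%; Variant V is higher overall.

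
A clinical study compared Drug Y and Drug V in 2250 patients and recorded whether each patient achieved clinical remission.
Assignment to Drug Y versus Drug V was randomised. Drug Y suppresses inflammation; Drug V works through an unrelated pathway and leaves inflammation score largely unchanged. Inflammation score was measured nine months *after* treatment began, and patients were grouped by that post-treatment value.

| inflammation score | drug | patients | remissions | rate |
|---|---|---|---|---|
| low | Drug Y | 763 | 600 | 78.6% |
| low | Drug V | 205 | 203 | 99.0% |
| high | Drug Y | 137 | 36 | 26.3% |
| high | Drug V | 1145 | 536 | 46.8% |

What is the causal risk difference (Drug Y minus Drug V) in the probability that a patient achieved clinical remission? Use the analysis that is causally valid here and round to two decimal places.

+0.16

Stratifying would compare drugs among patients the drugs themselves sorted into inflammation score groups — a form of selection on an intermediate. The unconditioned pooled rates give the total causal effect.
The causal difference is the pooled difference: 0.707 − 0.547 = +0.159.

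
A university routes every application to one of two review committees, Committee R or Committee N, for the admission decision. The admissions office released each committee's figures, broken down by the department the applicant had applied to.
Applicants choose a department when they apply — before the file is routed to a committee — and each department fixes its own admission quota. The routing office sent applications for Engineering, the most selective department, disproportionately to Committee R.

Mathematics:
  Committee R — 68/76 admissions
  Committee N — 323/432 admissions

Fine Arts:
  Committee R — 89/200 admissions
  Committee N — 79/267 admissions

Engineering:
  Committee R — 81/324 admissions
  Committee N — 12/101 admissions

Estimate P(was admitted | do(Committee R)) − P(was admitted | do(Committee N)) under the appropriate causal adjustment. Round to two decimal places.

+0.14

The stratified and pooled comparisons disagree (Committee R wins within each department; Committee N wins overall), so the answer turns on the causal role of department.
Department is set before the review committee has any effect — it is not caused by the review committee — and it independently drives the outcome. That makes it a confounder, so the causal comparison is within department levels.
Adjusting over the population distribution of department: 0.363·(0.895−0.748) + 0.334·(0.445−0.296) + 0.304·(0.250−0.119) = +0.143.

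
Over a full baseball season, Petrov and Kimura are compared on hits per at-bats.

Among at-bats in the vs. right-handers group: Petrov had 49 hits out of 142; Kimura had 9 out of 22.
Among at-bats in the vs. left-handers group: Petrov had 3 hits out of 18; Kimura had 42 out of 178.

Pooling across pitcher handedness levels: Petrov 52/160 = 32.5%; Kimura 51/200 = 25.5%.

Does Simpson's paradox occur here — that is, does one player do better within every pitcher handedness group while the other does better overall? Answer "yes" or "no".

Within each pitcher handedness level (vs. right-handers 34.5% vs 40.9%; vs. left-handers 16.7% vs 23.6%), Kimura has the higher rate every time. Pooled: 32.5% vs 25.5% — Petrov has the higher rate overall. The two comparisons disagree.

yes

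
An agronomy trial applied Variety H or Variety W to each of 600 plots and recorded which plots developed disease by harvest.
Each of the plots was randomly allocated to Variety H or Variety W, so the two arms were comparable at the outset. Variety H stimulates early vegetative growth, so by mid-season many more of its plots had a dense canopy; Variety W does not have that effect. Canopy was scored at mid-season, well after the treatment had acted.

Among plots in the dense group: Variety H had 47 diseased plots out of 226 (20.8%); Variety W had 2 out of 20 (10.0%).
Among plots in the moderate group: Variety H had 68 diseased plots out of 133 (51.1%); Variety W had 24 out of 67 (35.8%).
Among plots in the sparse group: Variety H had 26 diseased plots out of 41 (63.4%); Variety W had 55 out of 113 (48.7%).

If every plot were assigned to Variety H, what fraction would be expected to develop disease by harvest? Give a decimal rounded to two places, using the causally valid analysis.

Within every mid-season canopy level Variety W has the lower rate, yet pooled Variety H does — Simpson's reversal.
Mid-season canopy here is a post-treatment variable shaped by the variety; conditioning on it would introduce bias rather than remove it. The overall comparison is the causal one.
So P(outcome | do(Variety H)) is just the pooled rate for Variety H: 141/400 = 0.352.

0.35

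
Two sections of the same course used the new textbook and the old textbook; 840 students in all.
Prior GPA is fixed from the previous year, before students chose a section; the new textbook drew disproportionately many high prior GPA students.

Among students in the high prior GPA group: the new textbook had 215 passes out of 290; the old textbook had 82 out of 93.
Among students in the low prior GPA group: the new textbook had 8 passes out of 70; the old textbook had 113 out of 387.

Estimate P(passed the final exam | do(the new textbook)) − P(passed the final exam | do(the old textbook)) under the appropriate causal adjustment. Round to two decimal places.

-0.16

The stratified and pooled comparisons disagree (the old textbook wins within each prior GPA band; the new textbook wins overall), so the answer turns on the causal role of prior GPA band.
Since prior GPA band is a pre-existing factor (not a product of the teaching method) and it affects the outcome on its own, it is a confounder. The stratified rates, not the pooled rate, identify the causal effect.
Adjusting over the population distribution of prior GPA band: 0.456·(0.741−0.882) + 0.544·(0.114−0.292) = -0.161.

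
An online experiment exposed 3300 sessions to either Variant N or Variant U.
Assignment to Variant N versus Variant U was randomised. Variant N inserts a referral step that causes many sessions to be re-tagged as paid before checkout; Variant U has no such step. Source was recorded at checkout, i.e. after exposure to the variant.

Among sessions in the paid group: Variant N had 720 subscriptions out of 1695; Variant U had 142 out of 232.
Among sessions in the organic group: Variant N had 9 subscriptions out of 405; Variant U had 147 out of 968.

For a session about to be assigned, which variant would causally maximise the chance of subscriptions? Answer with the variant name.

Variant N

The stratified and pooled comparisons disagree (Variant U wins within each traffic source; Variant N wins overall), so the answer turns on the causal role of traffic source.
Stratifying would compare variants among sessions the variants themselves sorted into traffic source groups — a form of selection on an intermediate. The unconditioned pooled rates give the total causal effect.
Pooled: Variant N 34.7% vs Variant U 24.1%; Variant N is higher overall.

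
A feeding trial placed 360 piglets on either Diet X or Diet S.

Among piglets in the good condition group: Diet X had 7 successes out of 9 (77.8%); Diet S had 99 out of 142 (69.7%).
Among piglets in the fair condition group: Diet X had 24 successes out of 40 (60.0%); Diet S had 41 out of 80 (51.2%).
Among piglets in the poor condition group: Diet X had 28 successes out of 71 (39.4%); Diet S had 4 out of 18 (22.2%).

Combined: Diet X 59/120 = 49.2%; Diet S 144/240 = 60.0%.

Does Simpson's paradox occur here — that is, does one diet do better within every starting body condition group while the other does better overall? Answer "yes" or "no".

Within each starting body condition level (good condition 77.8% vs 69.7%; fair condition 60.0% vs 51.2%; poor condition 39.4% vs 22.2%), Diet X has the higher rate every time. Pooled: 49.2% vs 60.0% — Diet S has the higher rate overall. The two comparisons disagree.

yes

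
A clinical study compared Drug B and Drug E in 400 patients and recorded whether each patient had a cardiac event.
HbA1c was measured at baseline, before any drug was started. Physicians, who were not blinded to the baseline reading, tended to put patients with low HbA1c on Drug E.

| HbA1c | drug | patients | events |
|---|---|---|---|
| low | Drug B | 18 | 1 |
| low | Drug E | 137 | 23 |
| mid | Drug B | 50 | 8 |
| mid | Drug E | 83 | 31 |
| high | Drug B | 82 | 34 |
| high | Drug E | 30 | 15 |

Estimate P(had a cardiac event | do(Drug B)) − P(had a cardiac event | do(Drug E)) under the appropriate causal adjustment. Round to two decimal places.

Within every HbA1c level Drug B has the lower rate, yet pooled Drug E does — Simpson's reversal.
HbA1c satisfies the back-door criterion: it is not a descendant of the drug, and it blocks the spurious path from drug to outcome. Adjusting for it (i.e., using the within-HbA1c rates) gives the causal effect.
Adjusting over the population distribution of HbA1c: 0.388·(0.056−0.168) + 0.333·(0.160−0.373) + 0.280·(0.415−0.500) = -0.138.

-0.14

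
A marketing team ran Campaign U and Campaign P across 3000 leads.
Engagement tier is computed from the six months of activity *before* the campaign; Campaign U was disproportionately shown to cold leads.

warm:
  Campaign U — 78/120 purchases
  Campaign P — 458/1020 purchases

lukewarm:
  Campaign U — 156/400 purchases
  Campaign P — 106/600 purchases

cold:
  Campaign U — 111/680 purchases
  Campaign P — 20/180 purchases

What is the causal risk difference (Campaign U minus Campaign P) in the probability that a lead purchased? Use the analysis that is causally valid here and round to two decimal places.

The stratified and pooled comparisons disagree (Campaign U wins within each engagement tier; Campaign P wins overall), so the answer turns on the causal role of engagement tier.
Engagement tier differs across campaigns for reasons unrelated to any effect of the campaign itself, and it separately predicts the outcome — a classic confounder. We must compare within engagement tier levels.
Adjusting over the population distribution of engagement tier: 0.380·(0.650−0.449) + 0.333·(0.390−0.177) + 0.287·(0.163−0.111) = +0.162.

+0.16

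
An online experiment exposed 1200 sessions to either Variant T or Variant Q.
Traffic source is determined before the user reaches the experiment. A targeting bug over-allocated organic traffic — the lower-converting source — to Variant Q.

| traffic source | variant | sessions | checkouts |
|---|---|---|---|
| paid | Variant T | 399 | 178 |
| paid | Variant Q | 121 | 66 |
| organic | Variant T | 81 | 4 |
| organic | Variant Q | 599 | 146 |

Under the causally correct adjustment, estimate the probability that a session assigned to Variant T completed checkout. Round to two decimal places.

0.22

Traffic source is set before the variant has any effect — it is not caused by the variant — and it independently drives the outcome. That makes it a confounder, so the causal comparison is within traffic source levels.
Standardising Variant T to the population traffic source mix: 0.433·178/399 + 0.567·4/81 = 0.221.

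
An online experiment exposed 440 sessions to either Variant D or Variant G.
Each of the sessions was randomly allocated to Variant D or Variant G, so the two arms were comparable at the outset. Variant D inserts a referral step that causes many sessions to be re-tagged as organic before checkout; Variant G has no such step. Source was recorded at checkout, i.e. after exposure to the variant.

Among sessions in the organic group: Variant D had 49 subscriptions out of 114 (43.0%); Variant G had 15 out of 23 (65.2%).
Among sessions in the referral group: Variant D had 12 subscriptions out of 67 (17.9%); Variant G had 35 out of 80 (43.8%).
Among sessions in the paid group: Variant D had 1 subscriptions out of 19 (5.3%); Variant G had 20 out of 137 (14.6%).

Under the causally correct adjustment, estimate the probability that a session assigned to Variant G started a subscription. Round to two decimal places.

0.29

Because the variant influences traffic source, traffic source is a post-treatment mediator, not a confounder. Stratifying on it would bias the estimate; the causal effect is the crude pooled difference.
So P(outcome | do(Variant G)) is just the pooled rate for Variant G: 70/240 = 0.292.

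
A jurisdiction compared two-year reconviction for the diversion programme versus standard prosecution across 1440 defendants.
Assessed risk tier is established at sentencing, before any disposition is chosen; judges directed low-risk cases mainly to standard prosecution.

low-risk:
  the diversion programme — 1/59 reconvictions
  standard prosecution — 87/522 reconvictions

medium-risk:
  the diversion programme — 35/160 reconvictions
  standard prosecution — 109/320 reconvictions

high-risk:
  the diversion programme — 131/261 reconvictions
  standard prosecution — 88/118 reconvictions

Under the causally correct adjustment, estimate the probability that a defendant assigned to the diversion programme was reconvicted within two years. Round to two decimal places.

Assessed risk tier is set before the disposition has any effect — it is not caused by the disposition — and it independently drives the outcome. That makes it a confounder, so the causal comparison is within assessed risk tier levels.
Standardising the diversion programme to the population assessed risk tier mix: 0.403·1/59 + 0.333·35/160 + 0.263·131/261 = 0.212.

0.21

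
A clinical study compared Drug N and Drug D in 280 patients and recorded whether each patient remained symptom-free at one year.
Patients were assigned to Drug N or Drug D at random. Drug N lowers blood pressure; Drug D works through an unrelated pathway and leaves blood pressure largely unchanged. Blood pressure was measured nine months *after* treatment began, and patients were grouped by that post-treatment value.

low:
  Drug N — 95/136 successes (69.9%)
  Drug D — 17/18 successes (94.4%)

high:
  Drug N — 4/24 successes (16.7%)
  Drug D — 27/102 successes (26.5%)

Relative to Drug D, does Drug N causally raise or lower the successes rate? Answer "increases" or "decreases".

increases

The blood pressure-specific comparison favours Drug D throughout, but the pooled figures favour Drug N. The question is whether to condition on blood pressure.
The distribution of blood pressure is itself part of what the drug does — it is an intermediate outcome. Holding it fixed would remove that part of the effect; the total effect is the pooled difference.
Pooled: Drug N 61.9% vs Drug D 36.7%; Drug N is higher overall.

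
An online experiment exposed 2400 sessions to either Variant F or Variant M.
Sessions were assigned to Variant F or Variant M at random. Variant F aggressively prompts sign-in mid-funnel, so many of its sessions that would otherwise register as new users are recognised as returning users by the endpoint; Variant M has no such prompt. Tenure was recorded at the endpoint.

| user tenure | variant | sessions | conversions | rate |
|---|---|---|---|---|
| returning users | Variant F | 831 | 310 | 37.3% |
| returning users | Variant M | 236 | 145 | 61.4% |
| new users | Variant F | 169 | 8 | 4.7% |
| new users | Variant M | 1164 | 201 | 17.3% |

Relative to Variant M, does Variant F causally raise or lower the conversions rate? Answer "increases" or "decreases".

Within every user tenure level Variant M has the higher rate, yet pooled Variant F does — Simpson's reversal.
Stratifying would compare variants among sessions the variants themselves sorted into user tenure groups — a form of selection on an intermediate. The unconditioned pooled rates give the total causal effect.
Pooled: Variant F 31.8% vs Variant M 24.7%; Variant F is higher overall.

increases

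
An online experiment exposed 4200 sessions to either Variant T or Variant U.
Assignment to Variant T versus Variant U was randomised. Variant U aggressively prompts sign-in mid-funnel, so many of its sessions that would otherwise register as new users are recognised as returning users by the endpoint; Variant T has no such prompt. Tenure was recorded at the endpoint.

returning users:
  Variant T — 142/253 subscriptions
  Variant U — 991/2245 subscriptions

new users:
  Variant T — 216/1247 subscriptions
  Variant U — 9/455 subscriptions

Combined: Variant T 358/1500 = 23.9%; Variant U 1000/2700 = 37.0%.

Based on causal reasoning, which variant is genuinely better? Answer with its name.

Within every user tenure level Variant T has the higher rate, yet pooled Variant U does — Simpson's reversal.
Because the variant influences user tenure, user tenure is a post-treatment mediator, not a confounder. Stratifying on it would bias the estimate; the causal effect is the crude pooled difference.
Pooled: Variant T 23.9% vs Variant U 37.0%; Variant U is higher overall.

Variant U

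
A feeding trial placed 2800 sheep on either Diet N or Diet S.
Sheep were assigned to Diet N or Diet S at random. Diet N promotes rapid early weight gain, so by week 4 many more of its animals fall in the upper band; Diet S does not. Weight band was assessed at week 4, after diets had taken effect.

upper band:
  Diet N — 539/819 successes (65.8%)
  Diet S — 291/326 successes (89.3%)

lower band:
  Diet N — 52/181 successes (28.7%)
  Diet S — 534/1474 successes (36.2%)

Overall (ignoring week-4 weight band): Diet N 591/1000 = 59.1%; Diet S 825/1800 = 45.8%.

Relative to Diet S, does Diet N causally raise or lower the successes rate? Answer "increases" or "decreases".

increases

Week-4 weight band is recorded after the diet and is itself shifted by it — it sits on the causal path from diet to outcome. Conditioning on a mediator would strip out part of the effect we want; the pooled comparison gives the total causal effect.
Pooled: Diet N 59.1% vs Diet S 45.8%; Diet N is higher overall.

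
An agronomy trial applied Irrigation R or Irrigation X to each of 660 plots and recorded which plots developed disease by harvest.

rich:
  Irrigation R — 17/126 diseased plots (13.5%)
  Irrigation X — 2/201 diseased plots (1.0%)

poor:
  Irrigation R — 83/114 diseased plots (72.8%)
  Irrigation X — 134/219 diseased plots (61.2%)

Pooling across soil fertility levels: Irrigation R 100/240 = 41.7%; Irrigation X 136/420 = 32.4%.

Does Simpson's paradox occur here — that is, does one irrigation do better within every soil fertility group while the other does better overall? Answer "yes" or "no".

no

Within each soil fertility level (rich 13.5% vs 1.0%; poor 72.8% vs 61.2%), Irrigation X has the lower rate every time. Pooled: 41.7% vs 32.4% — Irrigation X has the lower rate overall. They agree.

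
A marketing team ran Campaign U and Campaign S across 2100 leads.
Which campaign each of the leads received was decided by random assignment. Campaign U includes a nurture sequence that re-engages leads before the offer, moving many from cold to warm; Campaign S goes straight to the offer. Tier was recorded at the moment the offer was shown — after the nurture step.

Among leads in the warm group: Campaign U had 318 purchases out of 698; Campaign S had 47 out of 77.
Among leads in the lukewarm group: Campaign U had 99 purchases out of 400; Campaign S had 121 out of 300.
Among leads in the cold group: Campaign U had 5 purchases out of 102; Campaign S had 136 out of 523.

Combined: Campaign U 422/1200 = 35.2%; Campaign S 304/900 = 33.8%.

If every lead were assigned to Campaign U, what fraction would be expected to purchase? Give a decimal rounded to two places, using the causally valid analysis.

Within every engagement tier level Campaign S has the higher rate, yet pooled Campaign U does — Simpson's reversal.
The distribution of engagement tier is itself part of what the campaign does — it is an intermediate outcome. Holding it fixed would remove that part of the effect; the total effect is the pooled difference.
So P(outcome | do(Campaign U)) is just the pooled rate for Campaign U: 422/1200 = 0.352.

0.35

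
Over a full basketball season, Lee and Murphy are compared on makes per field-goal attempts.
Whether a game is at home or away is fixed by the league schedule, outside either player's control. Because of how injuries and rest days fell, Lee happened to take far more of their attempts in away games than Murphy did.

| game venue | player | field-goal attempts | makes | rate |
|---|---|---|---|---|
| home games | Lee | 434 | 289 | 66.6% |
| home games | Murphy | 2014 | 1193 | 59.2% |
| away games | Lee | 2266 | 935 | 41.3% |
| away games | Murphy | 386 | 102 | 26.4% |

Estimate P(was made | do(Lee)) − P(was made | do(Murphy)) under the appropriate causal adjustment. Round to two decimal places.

+0.11

The imbalance in game venue arose from how field-goal attempts were allocated, not from anything the player did; and game venue independently affects the outcome. The pooled gap is confounded — condition on game venue.
Adjusting over the population distribution of game venue: 0.480·(0.666−0.592) + 0.520·(0.413−0.264) = +0.112.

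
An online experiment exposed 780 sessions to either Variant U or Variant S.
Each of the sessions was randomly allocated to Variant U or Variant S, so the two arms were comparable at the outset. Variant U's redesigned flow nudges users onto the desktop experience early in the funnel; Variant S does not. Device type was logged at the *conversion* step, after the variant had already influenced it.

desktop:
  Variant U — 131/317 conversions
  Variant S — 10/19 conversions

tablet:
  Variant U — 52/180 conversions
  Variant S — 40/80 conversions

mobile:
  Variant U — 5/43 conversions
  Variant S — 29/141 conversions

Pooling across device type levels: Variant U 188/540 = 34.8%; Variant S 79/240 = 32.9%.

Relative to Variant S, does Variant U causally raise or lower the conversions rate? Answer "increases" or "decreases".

increases

Within every device type level Variant S has the higher rate, yet pooled Variant U does — Simpson's reversal.
Device type is recorded after the variant and is itself shifted by it — it sits on the causal path from variant to outcome. Conditioning on a mediator would strip out part of the effect we want; the pooled comparison gives the total causal effect.
Pooled: Variant U 34.8% vs Variant S 32.9%; Variant U is higher overall.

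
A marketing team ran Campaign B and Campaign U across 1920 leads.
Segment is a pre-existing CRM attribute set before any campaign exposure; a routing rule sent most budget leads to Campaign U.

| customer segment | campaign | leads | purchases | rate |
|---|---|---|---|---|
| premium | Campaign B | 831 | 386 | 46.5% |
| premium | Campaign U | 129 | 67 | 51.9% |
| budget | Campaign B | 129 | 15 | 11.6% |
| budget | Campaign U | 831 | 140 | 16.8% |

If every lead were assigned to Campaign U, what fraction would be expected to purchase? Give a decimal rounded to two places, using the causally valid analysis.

0.34

Customer segment is set before the campaign has any effect — it is not caused by the campaign — and it independently drives the outcome. That makes it a confounder, so the causal comparison is within customer segment levels.
Standardising Campaign U to the population customer segment mix: 0.500·67/129 + 0.500·140/831 = 0.344.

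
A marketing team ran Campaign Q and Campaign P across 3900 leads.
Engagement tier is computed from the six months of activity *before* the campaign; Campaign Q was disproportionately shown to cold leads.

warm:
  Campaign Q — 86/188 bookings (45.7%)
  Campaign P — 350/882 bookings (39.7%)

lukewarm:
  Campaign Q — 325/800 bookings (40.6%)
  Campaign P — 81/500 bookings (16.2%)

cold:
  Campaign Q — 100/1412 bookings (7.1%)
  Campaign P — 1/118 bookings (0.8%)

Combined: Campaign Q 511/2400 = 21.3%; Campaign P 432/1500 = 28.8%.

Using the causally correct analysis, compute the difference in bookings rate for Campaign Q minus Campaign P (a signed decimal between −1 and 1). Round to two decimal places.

+0.12

Since engagement tier is a pre-existing factor (not a product of the campaign) and it affects the outcome on its own, it is a confounder. The stratified rates, not the pooled rate, identify the causal effect.
Adjusting over the population distribution of engagement tier: 0.274·(0.457−0.397) + 0.333·(0.406−0.162) + 0.392·(0.071−0.008) = +0.123.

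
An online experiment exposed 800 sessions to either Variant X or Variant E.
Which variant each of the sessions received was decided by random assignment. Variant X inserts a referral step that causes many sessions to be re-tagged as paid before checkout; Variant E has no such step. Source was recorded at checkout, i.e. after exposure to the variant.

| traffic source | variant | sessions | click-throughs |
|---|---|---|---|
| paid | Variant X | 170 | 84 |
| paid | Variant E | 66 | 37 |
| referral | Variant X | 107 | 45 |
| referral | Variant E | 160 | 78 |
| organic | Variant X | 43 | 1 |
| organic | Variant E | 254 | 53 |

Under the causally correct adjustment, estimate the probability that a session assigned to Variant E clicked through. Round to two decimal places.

0.35

Traffic source is downstream of the variant. One should not condition on a consequence of treatment, so the overall rates are the right comparison.
So P(outcome | do(Variant E)) is just the pooled rate for Variant E: 168/480 = 0.350.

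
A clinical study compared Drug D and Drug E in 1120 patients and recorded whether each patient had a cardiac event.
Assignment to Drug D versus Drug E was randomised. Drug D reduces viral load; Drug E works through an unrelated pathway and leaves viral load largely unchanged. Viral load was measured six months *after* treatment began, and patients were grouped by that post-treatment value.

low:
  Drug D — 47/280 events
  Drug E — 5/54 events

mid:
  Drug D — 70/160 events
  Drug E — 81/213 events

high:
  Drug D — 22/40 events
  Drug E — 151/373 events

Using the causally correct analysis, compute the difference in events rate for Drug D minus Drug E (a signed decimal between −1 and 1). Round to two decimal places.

Viral load lies on the pathway drug → viral load → outcome, so adjusting for it blocks the indirect effect. For the total causal effect of drug, use the unadjusted pooled rates.
The causal difference is the pooled difference: 0.290 − 0.370 = -0.081.

-0.08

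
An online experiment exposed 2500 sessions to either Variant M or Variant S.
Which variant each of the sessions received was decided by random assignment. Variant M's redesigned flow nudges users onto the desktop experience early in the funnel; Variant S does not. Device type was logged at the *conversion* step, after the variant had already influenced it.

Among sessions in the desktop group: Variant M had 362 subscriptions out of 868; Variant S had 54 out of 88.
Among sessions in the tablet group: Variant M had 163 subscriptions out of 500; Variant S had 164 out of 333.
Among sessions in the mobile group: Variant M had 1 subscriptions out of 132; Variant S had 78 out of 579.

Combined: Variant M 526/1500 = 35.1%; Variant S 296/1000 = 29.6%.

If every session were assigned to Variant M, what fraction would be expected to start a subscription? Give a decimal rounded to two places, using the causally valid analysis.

The device type-specific comparison favours Variant S throughout, but the pooled figures favour Variant M. The question is whether to condition on device type.
Device type here is a post-treatment variable shaped by the variant; conditioning on it would introduce bias rather than remove it. The overall comparison is the causal one.
So P(outcome | do(Variant M)) is just the pooled rate for Variant M: 526/1500 = 0.351.

0.35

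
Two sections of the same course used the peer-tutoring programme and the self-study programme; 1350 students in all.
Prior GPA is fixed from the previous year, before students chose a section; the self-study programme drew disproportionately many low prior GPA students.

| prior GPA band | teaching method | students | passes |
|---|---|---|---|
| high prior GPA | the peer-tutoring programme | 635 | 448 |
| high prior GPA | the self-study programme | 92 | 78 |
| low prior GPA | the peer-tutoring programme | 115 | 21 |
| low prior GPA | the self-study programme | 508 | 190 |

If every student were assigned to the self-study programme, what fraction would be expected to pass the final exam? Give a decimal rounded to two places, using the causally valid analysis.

0.63

Prior GPA band differs across teaching methods for reasons unrelated to any effect of the teaching method itself, and it separately predicts the outcome — a classic confounder. We must compare within prior GPA band levels.
Standardising the self-study programme to the population prior GPA band mix: 0.539·78/92 + 0.461·190/508 = 0.629.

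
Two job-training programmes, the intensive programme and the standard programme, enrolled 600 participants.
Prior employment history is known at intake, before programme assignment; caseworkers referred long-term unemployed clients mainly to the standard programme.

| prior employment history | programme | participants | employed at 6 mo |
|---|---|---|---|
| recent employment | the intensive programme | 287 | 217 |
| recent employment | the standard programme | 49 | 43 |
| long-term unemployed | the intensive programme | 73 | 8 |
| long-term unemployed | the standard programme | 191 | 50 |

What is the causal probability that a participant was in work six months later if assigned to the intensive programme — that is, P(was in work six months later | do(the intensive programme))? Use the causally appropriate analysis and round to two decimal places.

0.47

Prior employment history satisfies the back-door criterion: it is not a descendant of the programme, and it blocks the spurious path from programme to outcome. Adjusting for it (i.e., using the within-prior employment history rates) gives the causal effect.
Standardising the intensive programme to the population prior employment history mix: 0.560·217/287 + 0.440·8/73 = 0.472.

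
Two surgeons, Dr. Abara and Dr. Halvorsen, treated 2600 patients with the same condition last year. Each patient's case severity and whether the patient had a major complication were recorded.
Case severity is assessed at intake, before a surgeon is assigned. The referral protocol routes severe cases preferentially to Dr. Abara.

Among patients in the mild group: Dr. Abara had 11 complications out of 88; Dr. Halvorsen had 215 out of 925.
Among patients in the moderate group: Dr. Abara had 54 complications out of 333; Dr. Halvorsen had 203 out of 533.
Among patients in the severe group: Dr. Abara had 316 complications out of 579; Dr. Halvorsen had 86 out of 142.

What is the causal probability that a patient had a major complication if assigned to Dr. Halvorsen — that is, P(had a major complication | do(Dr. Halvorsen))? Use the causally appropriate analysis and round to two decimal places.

0.39

Since case severity is a pre-existing factor (not a product of the surgeon) and it affects the outcome on its own, it is a confounder. The stratified rates, not the pooled rate, identify the causal effect.
Standardising Dr. Halvorsen to the population case severity mix: 0.390·215/925 + 0.333·203/533 + 0.277·86/142 = 0.385.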